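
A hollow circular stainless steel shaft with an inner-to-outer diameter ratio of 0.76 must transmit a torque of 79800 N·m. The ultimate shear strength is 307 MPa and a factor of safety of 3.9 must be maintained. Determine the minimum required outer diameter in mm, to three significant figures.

τ_allow = 307/3.9 = 78.72 MPa.
For a hollow shaft τ = 16T/[πd_o³(1−k⁴)] with k = 0.76, so 1−k⁴ = 0.6664.
d_o³ = 16T/[π τ_allow (1−k⁴)] = 16×7.9800×10^7/(π×78.72×0.6664) = 7.748×10^6 mm³.
d_o = 197.9 mm.

d_o = 198 mm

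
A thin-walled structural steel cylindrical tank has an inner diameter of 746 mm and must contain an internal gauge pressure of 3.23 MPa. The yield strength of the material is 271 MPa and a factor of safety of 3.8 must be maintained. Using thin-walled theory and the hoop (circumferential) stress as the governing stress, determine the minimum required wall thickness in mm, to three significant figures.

σ_allow = 271/3.8 = 71.32 MPa.
Hoop stress σ_h = pD/(2t), so t = pD/(2σ_allow) = 3.23×746/(2×71.32) = 16.89 mm.

t = 16.9 mm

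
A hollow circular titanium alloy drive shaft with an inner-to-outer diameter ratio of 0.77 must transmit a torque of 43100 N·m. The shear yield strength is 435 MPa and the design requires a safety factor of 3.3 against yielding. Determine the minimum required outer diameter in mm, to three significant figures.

τ_allow = 435/3.3 = 131.8 MPa.
For a hollow shaft τ = 16T/[πd_o³(1−k⁴)] with k = 0.77, so 1−k⁴ = 0.6485.
d_o³ = 16T/[π τ_allow (1−k⁴)] = 16×4.3100×10^7/(π×131.8×0.6485) = 2.568×10^6 mm³.
d_o = 136.9 mm.

d_o = 137 mm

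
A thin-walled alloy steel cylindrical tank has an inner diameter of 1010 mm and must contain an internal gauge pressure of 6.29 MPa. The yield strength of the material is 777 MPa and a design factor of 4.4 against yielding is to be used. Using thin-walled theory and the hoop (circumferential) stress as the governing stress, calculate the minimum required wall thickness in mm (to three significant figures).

σ_allow = 777/4.4 = 176.6 MPa.
Hoop stress σ_h = pD/(2t), so t = pD/(2σ_allow) = 6.29×1010/(2×176.6) = 17.99 mm.

t = 18.0 mm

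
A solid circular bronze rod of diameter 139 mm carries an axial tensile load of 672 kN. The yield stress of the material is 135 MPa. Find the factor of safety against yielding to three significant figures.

A = πd²/4 = 15170 mm².
σ = F/A = 672000/15170 = 44.28 MPa.
n = 135/44.28 = 3.048.

n = 3.05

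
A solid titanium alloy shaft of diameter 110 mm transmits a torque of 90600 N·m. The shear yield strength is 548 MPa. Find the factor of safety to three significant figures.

τ = 16T/(πd³) = 16×9.0600×10^7/(π×110³) = 346.7 MPa.
n = τ_limit/τ = 548/346.7 = 1.581.

n = 1.58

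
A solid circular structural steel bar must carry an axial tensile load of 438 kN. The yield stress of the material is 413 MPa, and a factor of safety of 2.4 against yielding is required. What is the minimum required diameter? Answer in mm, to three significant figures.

Allowable stress σ_allow = 413/2.4 = 172.1 MPa.
Required area A = F/σ_allow = 438000/172.1 = 2545 mm².
A = πd²/4 → d = √(4A/π) = 56.93 mm.

d = 56.9 mm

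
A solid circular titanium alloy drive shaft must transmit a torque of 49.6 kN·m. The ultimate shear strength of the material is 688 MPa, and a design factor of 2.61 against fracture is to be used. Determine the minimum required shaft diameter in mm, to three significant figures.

d = 98.6 mm

Allowable shear stress τ_allow = 688/2.61 = 263.6 MPa.
For a solid shaft τ = 16T/(πd³), so d³ = 16T/(π τ_allow) = 16×4.9600×10^7/(π×263.6) = 958300 mm³.
d = (958300)^(1/3) = 98.59 mm.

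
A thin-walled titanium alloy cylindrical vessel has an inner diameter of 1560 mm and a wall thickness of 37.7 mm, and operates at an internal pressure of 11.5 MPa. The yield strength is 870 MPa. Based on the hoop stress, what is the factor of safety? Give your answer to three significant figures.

σ_h = pD/(2t) = 11.5×1560/(2×37.7) = 237.9 MPa.
n = 870/237.9 = 3.657.

n = 3.66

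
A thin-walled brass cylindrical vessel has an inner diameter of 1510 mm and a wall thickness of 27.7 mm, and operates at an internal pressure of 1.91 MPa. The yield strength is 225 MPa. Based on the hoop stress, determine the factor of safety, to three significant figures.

σ_h = pD/(2t) = 1.91×1510/(2×27.7) = 52.06 MPa.
n = 225/52.06 = 4.322.

n = 4.32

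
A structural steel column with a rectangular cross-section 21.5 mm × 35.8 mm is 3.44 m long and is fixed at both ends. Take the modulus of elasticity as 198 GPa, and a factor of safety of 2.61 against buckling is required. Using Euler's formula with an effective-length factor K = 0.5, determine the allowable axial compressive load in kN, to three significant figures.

Buckling occurs about the weak axis: I_min = h·b³/12 = 35.8×21.5³/12 = 29650 mm⁴ (b = 21.5 mm is the smaller dimension).
Effective length L_e = KL = 0.5×3.44 m = 1720 mm.
Euler critical load P_cr = π²EI/L_e² = π²×198000×29650/1720² = 19590 N.
P_allow = P_cr/n = 19590/2.61 = 7504 N.

P_allow = 7.50 kN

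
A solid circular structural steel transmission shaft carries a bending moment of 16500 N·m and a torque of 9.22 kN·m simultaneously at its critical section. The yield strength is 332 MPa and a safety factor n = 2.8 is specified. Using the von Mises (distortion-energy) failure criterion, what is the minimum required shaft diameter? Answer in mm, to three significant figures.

σ_allow = σ_y/n = 332/2.8 = 118.6 MPa.
For a solid shaft σ_b = 32M/(πd³) and τ = 16T/(πd³), so the von Mises stress is σ' = (16/πd³)·√(4M²+3T²).
√(4M²+3T²) = √(4×(1.650×10^7)² + 3×(9.220×10^6)²) = 3.666×10^7 N·mm.
d³ = 16×3.666×10^7/(π×118.6) = 1.575×10^6 mm³.
d = 116.3 mm.

d = 116 mm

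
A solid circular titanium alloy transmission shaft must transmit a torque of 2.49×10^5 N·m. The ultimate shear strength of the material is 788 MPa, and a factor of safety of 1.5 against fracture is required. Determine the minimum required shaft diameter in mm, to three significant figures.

Allowable shear stress τ_allow = 788/1.5 = 525.3 MPa.
For a solid shaft τ = 16T/(πd³), so d³ = 16T/(π τ_allow) = 16×2.4900×10^8/(π×525.3) = 2.414×10^6 mm³.
d = (2.414×10^6)^(1/3) = 134.1 mm.

d = 134 mm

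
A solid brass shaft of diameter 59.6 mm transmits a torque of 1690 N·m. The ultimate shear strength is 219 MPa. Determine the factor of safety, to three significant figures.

n = 5.39

τ = 16T/(πd³) = 16×1690000/(π×59.6³) = 40.66 MPa.
n = τ_limit/τ = 219/40.66 = 5.387.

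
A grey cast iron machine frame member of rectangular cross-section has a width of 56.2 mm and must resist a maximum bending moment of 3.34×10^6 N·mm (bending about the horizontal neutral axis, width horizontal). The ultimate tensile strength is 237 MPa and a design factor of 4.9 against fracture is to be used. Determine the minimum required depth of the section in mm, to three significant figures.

h = 85.9 mm

σ_allow = 237/4.9 = 48.37 MPa.
For a rectangular section σ = 6M/(bh²), so h² = 6M/(b σ_allow) = 6×3340000/(56.2×48.37) = 7372 mm².
h = 85.86 mm.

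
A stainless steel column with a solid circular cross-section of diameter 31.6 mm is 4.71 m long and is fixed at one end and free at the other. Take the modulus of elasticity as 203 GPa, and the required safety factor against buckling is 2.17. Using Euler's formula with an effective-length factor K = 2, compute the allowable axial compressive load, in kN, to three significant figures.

P_allow = 0.509 kN

I = πd⁴/64 = π×31.6⁴/64 = 48950 mm⁴.
Effective length L_e = KL = 2×4.71 m = 9420 mm.
Euler critical load P_cr = π²EI/L_e² = π²×203000×48950/9420² = 1105 N.
P_allow = P_cr/n = 1105/2.17 = 509.3 N.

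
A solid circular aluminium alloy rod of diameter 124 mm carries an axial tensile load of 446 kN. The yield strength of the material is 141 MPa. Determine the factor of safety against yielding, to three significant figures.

n = 3.82

A = πd²/4 = 12080 mm².
σ = F/A = 446000/12080 = 36.93 MPa.
n = 141/36.93 = 3.818.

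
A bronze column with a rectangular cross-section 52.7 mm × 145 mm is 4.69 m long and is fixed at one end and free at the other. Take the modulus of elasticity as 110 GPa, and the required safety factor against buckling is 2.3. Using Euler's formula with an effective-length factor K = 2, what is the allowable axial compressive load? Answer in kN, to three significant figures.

Buckling occurs about the weak axis: I_min = h·b³/12 = 145×52.7³/12 = 1.769×10^6 mm⁴ (b = 52.7 mm is the smaller dimension).
Effective length L_e = KL = 2×4.69 m = 9380 mm.
Euler critical load P_cr = π²EI/L_e² = π²×110000×1.769×10^6/9380² = 21820 N.
P_allow = P_cr/n = 21820/2.3 = 9488 N.

P_allow = 9.49 kN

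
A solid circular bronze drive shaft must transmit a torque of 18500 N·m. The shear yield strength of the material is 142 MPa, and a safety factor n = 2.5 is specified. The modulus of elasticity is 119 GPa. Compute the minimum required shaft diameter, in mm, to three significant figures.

d = 118 mm

Allowable shear stress τ_allow = 142/2.5 = 56.80 MPa.
For a solid shaft τ = 16T/(πd³), so d³ = 16T/(π τ_allow) = 16×1.8500×10^7/(π×56.80) = 1.659×10^6 mm³.
d = (1.659×10^6)^(1/3) = 118.4 mm.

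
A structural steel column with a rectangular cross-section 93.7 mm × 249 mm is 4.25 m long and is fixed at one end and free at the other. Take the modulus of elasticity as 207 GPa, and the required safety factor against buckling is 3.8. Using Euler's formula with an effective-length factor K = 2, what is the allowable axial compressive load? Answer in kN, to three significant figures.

P_allow = 127 kN

Buckling occurs about the weak axis: I_min = h·b³/12 = 249×93.7³/12 = 1.707×10^7 mm⁴ (b = 93.7 mm is the smaller dimension).
Effective length L_e = KL = 2×4.25 m = 8500 mm.
Euler critical load P_cr = π²EI/L_e² = π²×207000×1.707×10^7/8500² = 482700 N.
P_allow = P_cr/n = 482700/3.8 = 127000 N.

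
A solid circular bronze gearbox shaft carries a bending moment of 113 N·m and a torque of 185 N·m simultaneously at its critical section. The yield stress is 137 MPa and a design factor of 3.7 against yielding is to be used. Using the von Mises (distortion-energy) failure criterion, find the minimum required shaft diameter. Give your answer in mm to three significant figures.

d = 37.8 mm

σ_allow = σ_y/n = 137/3.7 = 37.03 MPa.
For a solid shaft σ_b = 32M/(πd³) and τ = 16T/(πd³), so the von Mises stress is σ' = (16/πd³)·√(4M²+3T²).
√(4M²+3T²) = √(4×(113000)² + 3×(185000)²) = 392100 N·mm.
d³ = 16×392100/(π×37.03) = 53930 mm³.
d = 37.78 mm.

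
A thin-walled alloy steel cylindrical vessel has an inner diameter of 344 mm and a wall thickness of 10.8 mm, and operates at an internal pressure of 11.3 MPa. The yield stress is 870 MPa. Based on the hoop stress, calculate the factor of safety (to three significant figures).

σ_h = pD/(2t) = 11.3×344/(2×10.8) = 180.0 MPa.
n = 870/180.0 = 4.834.

n = 4.83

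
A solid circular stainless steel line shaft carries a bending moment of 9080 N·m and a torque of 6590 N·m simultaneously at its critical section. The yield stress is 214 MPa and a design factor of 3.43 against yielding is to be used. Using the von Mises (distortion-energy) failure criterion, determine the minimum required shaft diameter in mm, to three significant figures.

d = 121 mm

σ_allow = σ_y/n = 214/3.43 = 62.39 MPa.
For a solid shaft σ_b = 32M/(πd³) and τ = 16T/(πd³), so the von Mises stress is σ' = (16/πd³)·√(4M²+3T²).
√(4M²+3T²) = √(4×(9.080×10^6)² + 3×(6.590×10^6)²) = 2.145×10^7 N·mm.
d³ = 16×2.145×10^7/(π×62.39) = 1.751×10^6 mm³.
d = 120.5 mm.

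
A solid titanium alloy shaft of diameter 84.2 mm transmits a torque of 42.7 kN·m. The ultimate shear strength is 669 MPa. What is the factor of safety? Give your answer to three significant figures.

τ = 16T/(πd³) = 16×4.2700×10^7/(π×84.2³) = 364.3 MPa.
n = τ_limit/τ = 669/364.3 = 1.836.

n = 1.84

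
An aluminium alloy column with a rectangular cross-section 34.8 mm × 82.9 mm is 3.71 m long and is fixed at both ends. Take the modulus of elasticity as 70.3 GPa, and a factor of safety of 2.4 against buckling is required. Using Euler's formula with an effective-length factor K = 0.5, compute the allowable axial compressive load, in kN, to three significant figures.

Buckling occurs about the weak axis: I_min = h·b³/12 = 82.9×34.8³/12 = 291100 mm⁴ (b = 34.8 mm is the smaller dimension).
Effective length L_e = KL = 0.5×3.71 m = 1855 mm.
Euler critical load P_cr = π²EI/L_e² = π²×70300×291100/1855² = 58710 N.
P_allow = P_cr/n = 58710/2.4 = 24460 N.

P_allow = 24.5 kN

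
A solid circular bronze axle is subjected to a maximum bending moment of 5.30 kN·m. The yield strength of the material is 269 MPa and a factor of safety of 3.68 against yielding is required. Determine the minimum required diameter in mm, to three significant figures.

σ_allow = 269/3.68 = 73.10 MPa.
For a solid circular section σ = 32M/(πd³), so d³ = 32M/(π σ_allow) = 32×5300000/(π×73.10) = 738500 mm³.
d = 90.39 mm.

d = 90.4 mm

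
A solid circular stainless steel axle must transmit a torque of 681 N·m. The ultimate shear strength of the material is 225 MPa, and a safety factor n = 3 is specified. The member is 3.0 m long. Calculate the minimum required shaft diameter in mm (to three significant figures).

d = 35.9 mm

Allowable shear stress τ_allow = 225/3 = 75.00 MPa.
For a solid shaft τ = 16T/(πd³), so d³ = 16T/(π τ_allow) = 16×681000/(π×75.00) = 46240 mm³.
d = (46240)^(1/3) = 35.89 mm.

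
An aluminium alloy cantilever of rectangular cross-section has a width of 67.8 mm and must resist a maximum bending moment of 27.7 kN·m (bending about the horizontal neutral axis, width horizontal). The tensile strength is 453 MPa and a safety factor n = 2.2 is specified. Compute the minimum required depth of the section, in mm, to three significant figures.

h = 109 mm

σ_allow = 453/2.2 = 205.9 MPa.
For a rectangular section σ = 6M/(bh²), so h² = 6M/(b σ_allow) = 6×2.7700×10^7/(67.8×205.9) = 11900 mm².
h = 109.1 mm.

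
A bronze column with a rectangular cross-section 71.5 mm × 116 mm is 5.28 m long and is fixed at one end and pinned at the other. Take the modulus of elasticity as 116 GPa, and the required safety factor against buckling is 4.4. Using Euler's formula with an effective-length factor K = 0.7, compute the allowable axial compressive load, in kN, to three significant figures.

Buckling occurs about the weak axis: I_min = h·b³/12 = 116×71.5³/12 = 3.533×10^6 mm⁴ (b = 71.5 mm is the smaller dimension).
Effective length L_e = KL = 0.7×5.28 m = 3696 mm.
Euler critical load P_cr = π²EI/L_e² = π²×116000×3.533×10^6/3696² = 296100 N.
P_allow = P_cr/n = 296100/4.4 = 67300 N.

P_allow = 67.3 kN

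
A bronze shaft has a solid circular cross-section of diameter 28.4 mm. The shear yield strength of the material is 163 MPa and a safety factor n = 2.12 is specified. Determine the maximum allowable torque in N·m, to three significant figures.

τ_allow = 163/2.12 = 76.89 MPa.
For a solid shaft T_allow = τ_allow·πd³/16; πd³/16 = π×28.4³/16 = 4498 mm³.
T_allow = 76.89×4498 = 345800 N·mm = 345.8 N·m.

T_allow = 346 N·m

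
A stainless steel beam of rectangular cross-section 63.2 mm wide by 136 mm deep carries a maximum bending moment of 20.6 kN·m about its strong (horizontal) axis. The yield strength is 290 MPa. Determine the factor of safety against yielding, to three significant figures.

n = 2.74

Section modulus S = bh²/6 = 63.2×136²/6 = 194800 mm³.
σ = M/S = 2.0600×10^7/194800 = 105.7 MPa.
n = 290/105.7 = 2.743.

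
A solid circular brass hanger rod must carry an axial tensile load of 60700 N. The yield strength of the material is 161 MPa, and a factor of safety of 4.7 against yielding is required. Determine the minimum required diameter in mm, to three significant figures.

Allowable stress σ_allow = 161/4.7 = 34.26 MPa.
Required area A = F/σ_allow = 60700/34.26 = 1772 mm².
A = πd²/4 → d = √(4A/π) = 47.50 mm.

d = 47.5 mm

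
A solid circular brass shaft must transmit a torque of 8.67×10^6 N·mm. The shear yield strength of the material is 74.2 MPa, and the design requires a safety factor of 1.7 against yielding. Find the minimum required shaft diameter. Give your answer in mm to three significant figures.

Allowable shear stress τ_allow = 74.2/1.7 = 43.65 MPa.
For a solid shaft τ = 16T/(πd³), so d³ = 16T/(π τ_allow) = 16×8670000/(π×43.65) = 1.012×10^6 mm³.
d = (1.012×10^6)^(1/3) = 100.4 mm.

d = 100 mm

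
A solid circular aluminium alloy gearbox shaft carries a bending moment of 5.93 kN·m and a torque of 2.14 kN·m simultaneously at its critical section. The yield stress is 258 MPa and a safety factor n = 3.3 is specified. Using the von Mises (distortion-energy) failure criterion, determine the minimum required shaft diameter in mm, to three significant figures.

σ_allow = σ_y/n = 258/3.3 = 78.18 MPa.
For a solid shaft σ_b = 32M/(πd³) and τ = 16T/(πd³), so the von Mises stress is σ' = (16/πd³)·√(4M²+3T²).
√(4M²+3T²) = √(4×(5.930×10^6)² + 3×(2.140×10^6)²) = 1.243×10^7 N·mm.
d³ = 16×1.243×10^7/(π×78.18) = 809400 mm³.
d = 93.20 mm.

d = 93.2 mm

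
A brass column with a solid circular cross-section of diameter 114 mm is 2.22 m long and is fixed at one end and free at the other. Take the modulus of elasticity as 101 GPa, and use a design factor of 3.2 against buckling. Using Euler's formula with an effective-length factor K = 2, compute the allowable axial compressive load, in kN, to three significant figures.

I = πd⁴/64 = π×114⁴/64 = 8.291×10^6 mm⁴.
Effective length L_e = KL = 2×2.22 m = 4440 mm.
Euler critical load P_cr = π²EI/L_e² = π²×101000×8.291×10^6/4440² = 419200 N.
P_allow = P_cr/n = 419200/3.2 = 131000 N.

P_allow = 131 kN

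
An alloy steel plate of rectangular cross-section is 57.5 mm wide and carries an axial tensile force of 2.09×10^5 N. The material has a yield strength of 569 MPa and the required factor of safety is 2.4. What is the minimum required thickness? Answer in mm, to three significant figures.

t = 15.3 mm

σ_allow = 569/2.4 = 237.1 MPa.
Required area A = F/σ_allow = 209000/237.1 = 881.5 mm².
t = A/w = 881.5/57.5 = 15.33 mm.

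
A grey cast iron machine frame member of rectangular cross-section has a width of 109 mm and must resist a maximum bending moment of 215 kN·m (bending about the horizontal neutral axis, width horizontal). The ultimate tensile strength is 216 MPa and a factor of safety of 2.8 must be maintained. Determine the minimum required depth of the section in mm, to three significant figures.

h = 392 mm

σ_allow = 216/2.8 = 77.14 MPa.
For a rectangular section σ = 6M/(bh²), so h² = 6M/(b σ_allow) = 6×2.1500×10^8/(109×77.14) = 153400 mm².
h = 391.7 mm.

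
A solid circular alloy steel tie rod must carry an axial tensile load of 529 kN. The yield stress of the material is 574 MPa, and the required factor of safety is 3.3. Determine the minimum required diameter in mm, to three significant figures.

Allowable stress σ_allow = 574/3.3 = 173.9 MPa.
Required area A = F/σ_allow = 529000/173.9 = 3041 mm².
A = πd²/4 → d = √(4A/π) = 62.23 mm.

d = 62.2 mm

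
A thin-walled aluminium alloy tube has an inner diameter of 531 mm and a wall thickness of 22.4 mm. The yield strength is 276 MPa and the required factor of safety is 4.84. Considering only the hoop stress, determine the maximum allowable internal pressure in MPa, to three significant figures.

p_allow = 4.81 MPa

σ_allow = 276/4.84 = 57.02 MPa.
σ_h = pD/(2t) → p_allow = 2σ_allow t/D = 2×57.02×22.4/531 = 4.811 MPa.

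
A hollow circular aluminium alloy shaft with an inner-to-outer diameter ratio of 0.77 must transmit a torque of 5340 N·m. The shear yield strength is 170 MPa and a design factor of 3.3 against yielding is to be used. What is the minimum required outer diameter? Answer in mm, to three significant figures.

τ_allow = 170/3.3 = 51.52 MPa.
For a hollow shaft τ = 16T/[πd_o³(1−k⁴)] with k = 0.77, so 1−k⁴ = 0.6485.
d_o³ = 16T/[π τ_allow (1−k⁴)] = 16×5340000/(π×51.52×0.6485) = 814100 mm³.
d_o = 93.37 mm.

d_o = 93.4 mm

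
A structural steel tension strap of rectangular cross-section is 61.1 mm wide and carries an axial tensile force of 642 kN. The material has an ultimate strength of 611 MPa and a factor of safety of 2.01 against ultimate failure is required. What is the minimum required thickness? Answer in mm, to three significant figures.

t = 34.6 mm

σ_allow = 611/2.01 = 304.0 MPa.
Required area A = F/σ_allow = 642000/304.0 = 2112 mm².
t = A/w = 2112/61.1 = 34.57 mm.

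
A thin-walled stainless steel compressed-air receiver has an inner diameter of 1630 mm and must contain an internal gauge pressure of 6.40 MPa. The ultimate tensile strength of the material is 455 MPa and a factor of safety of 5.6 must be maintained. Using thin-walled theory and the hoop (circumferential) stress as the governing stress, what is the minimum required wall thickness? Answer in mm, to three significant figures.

σ_allow = 455/5.6 = 81.25 MPa.
Hoop stress σ_h = pD/(2t), so t = pD/(2σ_allow) = 6.40×1630/(2×81.25) = 64.20 mm.

t = 64.2 mm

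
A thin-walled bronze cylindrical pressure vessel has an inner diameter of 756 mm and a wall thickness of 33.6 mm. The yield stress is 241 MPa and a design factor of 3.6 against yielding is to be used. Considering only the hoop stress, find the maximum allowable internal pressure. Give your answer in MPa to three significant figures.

σ_allow = 241/3.6 = 66.94 MPa.
σ_h = pD/(2t) → p_allow = 2σ_allow t/D = 2×66.94×33.6/756 = 5.951 MPa.

p_allow = 5.95 MPa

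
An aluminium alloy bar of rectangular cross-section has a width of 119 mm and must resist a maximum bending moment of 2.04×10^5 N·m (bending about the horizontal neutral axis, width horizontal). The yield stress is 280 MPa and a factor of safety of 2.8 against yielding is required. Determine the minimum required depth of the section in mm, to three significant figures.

σ_allow = 280/2.8 = 100.0 MPa.
For a rectangular section σ = 6M/(bh²), so h² = 6M/(b σ_allow) = 6×2.0400×10^8/(119×100.0) = 102900 mm².
h = 320.7 mm.

h = 321 mm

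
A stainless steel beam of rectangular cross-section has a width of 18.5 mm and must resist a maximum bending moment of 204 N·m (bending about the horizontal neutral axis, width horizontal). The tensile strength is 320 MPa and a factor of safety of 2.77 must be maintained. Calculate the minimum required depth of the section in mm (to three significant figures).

h = 23.9 mm

σ_allow = 320/2.77 = 115.5 MPa.
For a rectangular section σ = 6M/(bh²), so h² = 6M/(b σ_allow) = 6×204000/(18.5×115.5) = 572.7 mm².
h = 23.93 mm.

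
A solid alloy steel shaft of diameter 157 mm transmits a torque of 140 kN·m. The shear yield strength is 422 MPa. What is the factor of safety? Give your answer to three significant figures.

τ = 16T/(πd³) = 16×1.4000×10^8/(π×157³) = 184.2 MPa.
n = τ_limit/τ = 422/184.2 = 2.290.

n = 2.29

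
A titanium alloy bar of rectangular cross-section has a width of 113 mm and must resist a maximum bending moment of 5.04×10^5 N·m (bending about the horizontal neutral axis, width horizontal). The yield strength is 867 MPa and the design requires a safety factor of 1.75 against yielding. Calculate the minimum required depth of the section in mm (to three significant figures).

h = 232 mm

σ_allow = 867/1.75 = 495.4 MPa.
For a rectangular section σ = 6M/(bh²), so h² = 6M/(b σ_allow) = 6×5.0400×10^8/(113×495.4) = 54020 mm².
h = 232.4 mm.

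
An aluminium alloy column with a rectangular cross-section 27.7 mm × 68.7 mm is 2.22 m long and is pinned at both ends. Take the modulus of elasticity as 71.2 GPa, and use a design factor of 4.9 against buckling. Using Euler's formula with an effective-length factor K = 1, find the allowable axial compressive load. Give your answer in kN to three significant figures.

Buckling occurs about the weak axis: I_min = h·b³/12 = 68.7×27.7³/12 = 121700 mm⁴ (b = 27.7 mm is the smaller dimension).
Effective length L_e = KL = 1×2.22 m = 2220 mm.
Euler critical load P_cr = π²EI/L_e² = π²×71200×121700/2220² = 17350 N.
P_allow = P_cr/n = 17350/4.9 = 3541 N.

P_allow = 3.54 kN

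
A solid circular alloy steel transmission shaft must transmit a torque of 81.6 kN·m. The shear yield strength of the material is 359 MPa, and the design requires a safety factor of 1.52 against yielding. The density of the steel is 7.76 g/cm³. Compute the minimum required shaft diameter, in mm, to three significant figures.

Allowable shear stress τ_allow = 359/1.52 = 236.2 MPa.
For a solid shaft τ = 16T/(πd³), so d³ = 16T/(π τ_allow) = 16×8.1600×10^7/(π×236.2) = 1.760×10^6 mm³.
d = (1.760×10^6)^(1/3) = 120.7 mm.

d = 121 mm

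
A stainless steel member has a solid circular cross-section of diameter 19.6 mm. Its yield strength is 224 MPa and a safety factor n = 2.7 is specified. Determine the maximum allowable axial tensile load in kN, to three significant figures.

σ_allow = 224/2.7 = 82.96 MPa.
A = πd²/4 = π×19.6²/4 = 301.7 mm².
F_allow = σ_allow × A = 82.96×301.7 = 25030 N.

F_allow = 25.0 kN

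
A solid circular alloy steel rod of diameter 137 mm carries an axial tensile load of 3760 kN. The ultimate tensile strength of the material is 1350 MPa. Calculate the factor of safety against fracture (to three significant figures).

A = πd²/4 = 14740 mm².
σ = F/A = 3760000/14740 = 255.1 MPa.
n = 1350/255.1 = 5.293.

n = 5.29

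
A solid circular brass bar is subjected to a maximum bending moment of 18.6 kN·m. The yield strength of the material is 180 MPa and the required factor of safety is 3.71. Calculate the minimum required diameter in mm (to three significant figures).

d = 157 mm

σ_allow = 180/3.71 = 48.52 MPa.
For a solid circular section σ = 32M/(πd³), so d³ = 32M/(π σ_allow) = 32×1.8600×10^7/(π×48.52) = 3.905×10^6 mm³.
d = 157.5 mm.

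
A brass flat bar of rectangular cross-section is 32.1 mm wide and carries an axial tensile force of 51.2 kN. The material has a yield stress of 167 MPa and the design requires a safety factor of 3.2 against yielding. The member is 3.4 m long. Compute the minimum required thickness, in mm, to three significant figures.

t = 30.6 mm

σ_allow = 167/3.2 = 52.19 MPa.
Required area A = F/σ_allow = 51200/52.19 = 981.1 mm².
t = A/w = 981.1/32.1 = 30.56 mm.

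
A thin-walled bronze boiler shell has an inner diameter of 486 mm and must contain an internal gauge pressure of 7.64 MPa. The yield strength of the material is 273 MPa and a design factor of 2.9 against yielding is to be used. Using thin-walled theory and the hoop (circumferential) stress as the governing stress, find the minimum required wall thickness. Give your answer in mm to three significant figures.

t = 19.7 mm

σ_allow = 273/2.9 = 94.14 MPa.
Hoop stress σ_h = pD/(2t), so t = pD/(2σ_allow) = 7.64×486/(2×94.14) = 19.72 mm.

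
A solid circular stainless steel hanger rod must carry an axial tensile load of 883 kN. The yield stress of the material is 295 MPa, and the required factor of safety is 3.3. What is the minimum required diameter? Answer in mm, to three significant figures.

d = 112 mm

Allowable stress σ_allow = 295/3.3 = 89.39 MPa.
Required area A = F/σ_allow = 883000/89.39 = 9878 mm².
A = πd²/4 → d = √(4A/π) = 112.1 mm.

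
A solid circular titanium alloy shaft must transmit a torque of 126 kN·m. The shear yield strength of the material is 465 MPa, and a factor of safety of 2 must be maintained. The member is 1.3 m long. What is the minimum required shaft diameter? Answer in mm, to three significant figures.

Allowable shear stress τ_allow = 465/2 = 232.5 MPa.
For a solid shaft τ = 16T/(πd³), so d³ = 16T/(π τ_allow) = 16×1.2600×10^8/(π×232.5) = 2.760×10^6 mm³.
d = (2.760×10^6)^(1/3) = 140.3 mm.

d = 140 mm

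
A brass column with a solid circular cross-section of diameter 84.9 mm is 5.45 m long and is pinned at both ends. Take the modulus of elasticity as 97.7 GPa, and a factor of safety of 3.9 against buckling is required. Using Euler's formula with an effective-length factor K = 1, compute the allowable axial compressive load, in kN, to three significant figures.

P_allow = 21.2 kN

I = πd⁴/64 = π×84.9⁴/64 = 2.550×10^6 mm⁴.
Effective length L_e = KL = 1×5.45 m = 5450 mm.
Euler critical load P_cr = π²EI/L_e² = π²×97700×2.550×10^6/5450² = 82790 N.
P_allow = P_cr/n = 82790/3.9 = 21230 N.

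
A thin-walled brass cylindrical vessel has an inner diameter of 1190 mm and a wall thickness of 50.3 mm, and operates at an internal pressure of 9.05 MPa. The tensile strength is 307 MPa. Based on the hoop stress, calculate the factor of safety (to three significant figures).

σ_h = pD/(2t) = 9.05×1190/(2×50.3) = 107.1 MPa.
n = 307/107.1 = 2.868.

n = 2.87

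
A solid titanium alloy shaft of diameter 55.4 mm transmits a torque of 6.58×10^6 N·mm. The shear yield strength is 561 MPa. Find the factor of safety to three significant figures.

τ = 16T/(πd³) = 16×6580000/(π×55.4³) = 197.1 MPa.
n = τ_limit/τ = 561/197.1 = 2.846.

n = 2.85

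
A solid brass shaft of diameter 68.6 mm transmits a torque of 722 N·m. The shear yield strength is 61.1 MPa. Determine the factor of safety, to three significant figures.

τ = 16T/(πd³) = 16×722000/(π×68.6³) = 11.39 MPa.
n = τ_limit/τ = 61.1/11.39 = 5.364.

n = 5.36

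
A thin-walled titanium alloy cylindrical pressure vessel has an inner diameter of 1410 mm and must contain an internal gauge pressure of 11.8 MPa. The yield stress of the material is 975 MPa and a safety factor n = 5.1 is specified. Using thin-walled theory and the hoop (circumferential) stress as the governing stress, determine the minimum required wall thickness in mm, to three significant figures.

t = 43.5 mm

σ_allow = 975/5.1 = 191.2 MPa.
Hoop stress σ_h = pD/(2t), so t = pD/(2σ_allow) = 11.8×1410/(2×191.2) = 43.51 mm.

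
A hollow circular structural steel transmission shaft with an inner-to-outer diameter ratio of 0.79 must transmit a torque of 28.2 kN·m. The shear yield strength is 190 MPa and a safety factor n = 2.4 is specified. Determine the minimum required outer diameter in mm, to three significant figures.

d_o = 144 mm

τ_allow = 190/2.4 = 79.17 MPa.
For a hollow shaft τ = 16T/[πd_o³(1−k⁴)] with k = 0.79, so 1−k⁴ = 0.6105.
d_o³ = 16T/[π τ_allow (1−k⁴)] = 16×2.8200×10^7/(π×79.17×0.6105) = 2.972×10^6 mm³.
d_o = 143.8 mm.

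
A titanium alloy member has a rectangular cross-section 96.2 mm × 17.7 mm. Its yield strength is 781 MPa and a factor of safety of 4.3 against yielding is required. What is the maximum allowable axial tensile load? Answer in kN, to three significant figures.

F_allow = 309 kN

σ_allow = 781/4.3 = 181.6 MPa.
A = 96.2×17.7 = 1703 mm².
F_allow = σ_allow × A = 181.6×1703 = 309300 N.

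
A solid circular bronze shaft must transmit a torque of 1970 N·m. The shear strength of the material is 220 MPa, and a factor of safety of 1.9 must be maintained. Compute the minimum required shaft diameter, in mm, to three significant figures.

Allowable shear stress τ_allow = 220/1.9 = 115.8 MPa.
For a solid shaft τ = 16T/(πd³), so d³ = 16T/(π τ_allow) = 16×1970000/(π×115.8) = 86650 mm³.
d = (86650)^(1/3) = 44.25 mm.

d = 44.3 mm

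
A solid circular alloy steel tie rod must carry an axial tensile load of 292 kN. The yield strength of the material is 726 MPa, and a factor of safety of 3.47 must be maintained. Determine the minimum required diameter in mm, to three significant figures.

Allowable stress σ_allow = 726/3.47 = 209.2 MPa.
Required area A = F/σ_allow = 292000/209.2 = 1396 mm².
A = πd²/4 → d = √(4A/π) = 42.15 mm.

d = 42.2 mm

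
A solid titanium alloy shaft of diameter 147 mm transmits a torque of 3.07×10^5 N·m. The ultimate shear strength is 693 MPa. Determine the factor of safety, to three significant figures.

τ = 16T/(πd³) = 16×3.0700×10^8/(π×147³) = 492.2 MPa.
n = τ_limit/τ = 693/492.2 = 1.408.

n = 1.41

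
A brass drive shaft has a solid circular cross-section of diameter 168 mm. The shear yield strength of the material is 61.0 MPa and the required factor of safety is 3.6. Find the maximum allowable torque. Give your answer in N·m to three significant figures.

τ_allow = 61.0/3.6 = 16.94 MPa.
For a solid shaft T_allow = τ_allow·πd³/16; πd³/16 = π×168³/16 = 931000 mm³.
T_allow = 16.94×931000 = 1.578×10^7 N·mm = 15780 N·m.

T_allow = 15800 N·m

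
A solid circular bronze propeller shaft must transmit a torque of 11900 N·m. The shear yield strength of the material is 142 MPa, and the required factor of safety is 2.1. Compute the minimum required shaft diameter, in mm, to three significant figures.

Allowable shear stress τ_allow = 142/2.1 = 67.62 MPa.
For a solid shaft τ = 16T/(πd³), so d³ = 16T/(π τ_allow) = 16×1.1900×10^7/(π×67.62) = 896300 mm³.
d = (896300)^(1/3) = 96.42 mm.

d = 96.4 mm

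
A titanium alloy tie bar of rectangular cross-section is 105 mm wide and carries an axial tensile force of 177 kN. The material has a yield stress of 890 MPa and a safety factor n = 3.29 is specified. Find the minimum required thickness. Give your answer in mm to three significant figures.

σ_allow = 890/3.29 = 270.5 MPa.
Required area A = F/σ_allow = 177000/270.5 = 654.3 mm².
t = A/w = 654.3/105 = 6.231 mm.

t = 6.23 mm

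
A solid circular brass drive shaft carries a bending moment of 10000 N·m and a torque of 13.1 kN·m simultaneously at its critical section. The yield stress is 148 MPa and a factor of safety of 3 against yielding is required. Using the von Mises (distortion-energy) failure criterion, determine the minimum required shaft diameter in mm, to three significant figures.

d = 146 mm

σ_allow = σ_y/n = 148/3 = 49.33 MPa.
For a solid shaft σ_b = 32M/(πd³) and τ = 16T/(πd³), so the von Mises stress is σ' = (16/πd³)·√(4M²+3T²).
√(4M²+3T²) = √(4×(1.000×10^7)² + 3×(1.310×10^7)²) = 3.025×10^7 N·mm.
d³ = 16×3.025×10^7/(π×49.33) = 3.122×10^6 mm³.
d = 146.2 mm.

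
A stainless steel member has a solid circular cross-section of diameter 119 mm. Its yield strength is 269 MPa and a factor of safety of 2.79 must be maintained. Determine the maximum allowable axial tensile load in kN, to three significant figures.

σ_allow = 269/2.79 = 96.42 MPa.
A = πd²/4 = π×119²/4 = 11120 mm².
F_allow = σ_allow × A = 96.42×11120 = 1.072×10^6 N.

F_allow = 1070 kN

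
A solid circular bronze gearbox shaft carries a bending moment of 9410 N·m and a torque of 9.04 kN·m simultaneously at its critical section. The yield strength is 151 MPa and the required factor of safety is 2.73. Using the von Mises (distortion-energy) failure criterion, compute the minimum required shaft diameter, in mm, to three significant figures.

σ_allow = σ_y/n = 151/2.73 = 55.31 MPa.
For a solid shaft σ_b = 32M/(πd³) and τ = 16T/(πd³), so the von Mises stress is σ' = (16/πd³)·√(4M²+3T²).
√(4M²+3T²) = √(4×(9.410×10^6)² + 3×(9.040×10^6)²) = 2.448×10^7 N·mm.
d³ = 16×2.448×10^7/(π×55.31) = 2.254×10^6 mm³.
d = 131.1 mm.

d = 131 mm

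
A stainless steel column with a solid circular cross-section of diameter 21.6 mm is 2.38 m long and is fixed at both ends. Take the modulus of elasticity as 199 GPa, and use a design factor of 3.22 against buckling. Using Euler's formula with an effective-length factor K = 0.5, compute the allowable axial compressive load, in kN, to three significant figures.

I = πd⁴/64 = π×21.6⁴/64 = 10690 mm⁴.
Effective length L_e = KL = 0.5×2.38 m = 1190 mm.
Euler critical load P_cr = π²EI/L_e² = π²×199000×10690/1190² = 14820 N.
P_allow = P_cr/n = 14820/3.22 = 4602 N.

P_allow = 4.60 kN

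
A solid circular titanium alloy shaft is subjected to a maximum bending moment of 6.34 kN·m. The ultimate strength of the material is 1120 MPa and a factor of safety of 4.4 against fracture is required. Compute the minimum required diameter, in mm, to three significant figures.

d = 63.3 mm

σ_allow = 1120/4.4 = 254.5 MPa.
For a solid circular section σ = 32M/(πd³), so d³ = 32M/(π σ_allow) = 32×6340000/(π×254.5) = 253700 mm³.
d = 63.31 mm.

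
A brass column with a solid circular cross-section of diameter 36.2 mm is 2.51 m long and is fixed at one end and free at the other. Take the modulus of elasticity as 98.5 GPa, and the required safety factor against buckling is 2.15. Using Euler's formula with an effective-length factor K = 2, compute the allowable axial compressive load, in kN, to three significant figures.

P_allow = 1.51 kN

I = πd⁴/64 = π×36.2⁴/64 = 84300 mm⁴.
Effective length L_e = KL = 2×2.51 m = 5020 mm.
Euler critical load P_cr = π²EI/L_e² = π²×98500×84300/5020² = 3252 N.
P_allow = P_cr/n = 3252/2.15 = 1512 N.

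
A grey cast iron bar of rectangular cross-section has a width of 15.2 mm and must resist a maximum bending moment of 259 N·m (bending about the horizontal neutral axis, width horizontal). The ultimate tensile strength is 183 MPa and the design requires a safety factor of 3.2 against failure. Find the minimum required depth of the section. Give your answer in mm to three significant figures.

h = 42.3 mm

σ_allow = 183/3.2 = 57.19 MPa.
For a rectangular section σ = 6M/(bh²), so h² = 6M/(b σ_allow) = 6×259000/(15.2×57.19) = 1788 mm².
h = 42.28 mm.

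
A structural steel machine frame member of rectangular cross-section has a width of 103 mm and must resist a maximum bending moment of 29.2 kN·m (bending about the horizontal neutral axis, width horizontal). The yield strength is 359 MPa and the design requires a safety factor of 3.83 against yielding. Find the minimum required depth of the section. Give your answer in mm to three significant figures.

h = 135 mm

σ_allow = 359/3.83 = 93.73 MPa.
For a rectangular section σ = 6M/(bh²), so h² = 6M/(b σ_allow) = 6×2.9200×10^7/(103×93.73) = 18150 mm².
h = 134.7 mm.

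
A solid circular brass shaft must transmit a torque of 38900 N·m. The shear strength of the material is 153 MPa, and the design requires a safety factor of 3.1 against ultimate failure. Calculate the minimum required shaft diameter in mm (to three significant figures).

Allowable shear stress τ_allow = 153/3.1 = 49.35 MPa.
For a solid shaft τ = 16T/(πd³), so d³ = 16T/(π τ_allow) = 16×3.8900×10^7/(π×49.35) = 4.014×10^6 mm³.
d = (4.014×10^6)^(1/3) = 158.9 mm.

d = 159 mm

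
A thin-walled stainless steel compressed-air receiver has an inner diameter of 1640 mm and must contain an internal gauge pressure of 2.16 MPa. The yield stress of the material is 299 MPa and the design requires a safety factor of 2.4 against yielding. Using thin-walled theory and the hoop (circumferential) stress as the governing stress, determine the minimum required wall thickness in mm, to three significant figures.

t = 14.2 mm

σ_allow = 299/2.4 = 124.6 MPa.
Hoop stress σ_h = pD/(2t), so t = pD/(2σ_allow) = 2.16×1640/(2×124.6) = 14.22 mm.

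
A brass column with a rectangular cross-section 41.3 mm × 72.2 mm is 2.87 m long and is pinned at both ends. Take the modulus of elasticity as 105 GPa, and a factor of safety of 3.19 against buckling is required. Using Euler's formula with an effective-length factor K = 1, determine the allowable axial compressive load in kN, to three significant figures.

Buckling occurs about the weak axis: I_min = h·b³/12 = 72.2×41.3³/12 = 423800 mm⁴ (b = 41.3 mm is the smaller dimension).
Effective length L_e = KL = 1×2.87 m = 2870 mm.
Euler critical load P_cr = π²EI/L_e² = π²×105000×423800/2870² = 53330 N.
P_allow = P_cr/n = 53330/3.19 = 16720 N.

P_allow = 16.7 kN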